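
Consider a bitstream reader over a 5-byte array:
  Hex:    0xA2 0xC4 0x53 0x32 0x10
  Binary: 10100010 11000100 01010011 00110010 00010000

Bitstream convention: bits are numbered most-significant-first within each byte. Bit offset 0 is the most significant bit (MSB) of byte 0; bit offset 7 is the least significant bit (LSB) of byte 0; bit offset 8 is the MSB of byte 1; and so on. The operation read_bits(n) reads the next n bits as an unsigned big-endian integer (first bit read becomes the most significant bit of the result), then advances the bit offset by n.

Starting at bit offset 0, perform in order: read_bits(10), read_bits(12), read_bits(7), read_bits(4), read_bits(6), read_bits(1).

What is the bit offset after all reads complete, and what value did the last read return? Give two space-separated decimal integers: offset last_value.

Answer: 40 0

Derivation:
Read 1: bits[0:10] width=10 -> value=651 (bin 1010001011); offset now 10 = byte 1 bit 2; 30 bits remain
Read 2: bits[10:22] width=12 -> value=276 (bin 000100010100); offset now 22 = byte 2 bit 6; 18 bits remain
Read 3: bits[22:29] width=7 -> value=102 (bin 1100110); offset now 29 = byte 3 bit 5; 11 bits remain
Read 4: bits[29:33] width=4 -> value=4 (bin 0100); offset now 33 = byte 4 bit 1; 7 bits remain
Read 5: bits[33:39] width=6 -> value=8 (bin 001000); offset now 39 = byte 4 bit 7; 1 bits remain
Read 6: bits[39:40] width=1 -> value=0 (bin 0); offset now 40 = byte 5 bit 0; 0 bits remain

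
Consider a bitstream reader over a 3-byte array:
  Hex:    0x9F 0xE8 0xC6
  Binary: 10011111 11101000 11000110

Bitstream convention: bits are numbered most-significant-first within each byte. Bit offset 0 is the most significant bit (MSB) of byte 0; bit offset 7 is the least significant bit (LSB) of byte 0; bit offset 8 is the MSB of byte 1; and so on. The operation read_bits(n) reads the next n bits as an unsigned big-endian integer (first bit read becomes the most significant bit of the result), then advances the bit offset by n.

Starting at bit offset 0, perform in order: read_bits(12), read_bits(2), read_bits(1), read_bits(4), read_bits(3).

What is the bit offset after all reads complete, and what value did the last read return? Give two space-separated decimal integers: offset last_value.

Read 1: bits[0:12] width=12 -> value=2558 (bin 100111111110); offset now 12 = byte 1 bit 4; 12 bits remain
Read 2: bits[12:14] width=2 -> value=2 (bin 10); offset now 14 = byte 1 bit 6; 10 bits remain
Read 3: bits[14:15] width=1 -> value=0 (bin 0); offset now 15 = byte 1 bit 7; 9 bits remain
Read 4: bits[15:19] width=4 -> value=6 (bin 0110); offset now 19 = byte 2 bit 3; 5 bits remain
Read 5: bits[19:22] width=3 -> value=1 (bin 001); offset now 22 = byte 2 bit 6; 2 bits remain

Answer: 22 1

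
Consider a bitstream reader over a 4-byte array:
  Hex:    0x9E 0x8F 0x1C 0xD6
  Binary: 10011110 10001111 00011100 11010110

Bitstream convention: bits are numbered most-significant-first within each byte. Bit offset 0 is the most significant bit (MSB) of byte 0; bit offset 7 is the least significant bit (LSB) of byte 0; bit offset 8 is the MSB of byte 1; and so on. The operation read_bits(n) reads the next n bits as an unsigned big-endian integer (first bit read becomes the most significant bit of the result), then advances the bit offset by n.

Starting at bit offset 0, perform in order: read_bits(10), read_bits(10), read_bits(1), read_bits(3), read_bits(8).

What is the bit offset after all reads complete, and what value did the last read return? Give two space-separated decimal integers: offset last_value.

Answer: 32 214

Derivation:
Read 1: bits[0:10] width=10 -> value=634 (bin 1001111010); offset now 10 = byte 1 bit 2; 22 bits remain
Read 2: bits[10:20] width=10 -> value=241 (bin 0011110001); offset now 20 = byte 2 bit 4; 12 bits remain
Read 3: bits[20:21] width=1 -> value=1 (bin 1); offset now 21 = byte 2 bit 5; 11 bits remain
Read 4: bits[21:24] width=3 -> value=4 (bin 100); offset now 24 = byte 3 bit 0; 8 bits remain
Read 5: bits[24:32] width=8 -> value=214 (bin 11010110); offset now 32 = byte 4 bit 0; 0 bits remain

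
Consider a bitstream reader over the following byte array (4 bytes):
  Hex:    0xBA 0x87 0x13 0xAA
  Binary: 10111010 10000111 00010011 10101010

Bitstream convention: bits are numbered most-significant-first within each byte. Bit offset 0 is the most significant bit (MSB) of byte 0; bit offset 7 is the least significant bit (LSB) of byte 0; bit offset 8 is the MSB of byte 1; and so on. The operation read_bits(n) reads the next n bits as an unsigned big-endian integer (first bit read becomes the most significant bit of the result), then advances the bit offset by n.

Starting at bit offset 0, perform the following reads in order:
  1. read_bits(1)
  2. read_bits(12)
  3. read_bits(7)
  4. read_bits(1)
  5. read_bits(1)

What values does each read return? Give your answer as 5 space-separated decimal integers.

Read 1: bits[0:1] width=1 -> value=1 (bin 1); offset now 1 = byte 0 bit 1; 31 bits remain
Read 2: bits[1:13] width=12 -> value=1872 (bin 011101010000); offset now 13 = byte 1 bit 5; 19 bits remain
Read 3: bits[13:20] width=7 -> value=113 (bin 1110001); offset now 20 = byte 2 bit 4; 12 bits remain
Read 4: bits[20:21] width=1 -> value=0 (bin 0); offset now 21 = byte 2 bit 5; 11 bits remain
Read 5: bits[21:22] width=1 -> value=0 (bin 0); offset now 22 = byte 2 bit 6; 10 bits remain

Answer: 1 1872 113 0 0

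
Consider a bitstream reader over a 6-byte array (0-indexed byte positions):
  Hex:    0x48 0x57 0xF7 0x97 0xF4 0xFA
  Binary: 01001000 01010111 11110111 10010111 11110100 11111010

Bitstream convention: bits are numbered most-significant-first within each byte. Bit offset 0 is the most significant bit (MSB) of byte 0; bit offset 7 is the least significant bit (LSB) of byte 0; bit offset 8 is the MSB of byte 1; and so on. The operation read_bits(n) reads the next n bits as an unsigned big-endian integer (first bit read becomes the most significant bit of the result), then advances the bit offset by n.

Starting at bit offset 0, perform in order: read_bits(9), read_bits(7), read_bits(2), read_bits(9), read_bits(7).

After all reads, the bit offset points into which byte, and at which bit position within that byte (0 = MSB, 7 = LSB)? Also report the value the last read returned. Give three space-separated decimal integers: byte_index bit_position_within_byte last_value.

Answer: 4 2 95

Derivation:
Read 1: bits[0:9] width=9 -> value=144 (bin 010010000); offset now 9 = byte 1 bit 1; 39 bits remain
Read 2: bits[9:16] width=7 -> value=87 (bin 1010111); offset now 16 = byte 2 bit 0; 32 bits remain
Read 3: bits[16:18] width=2 -> value=3 (bin 11); offset now 18 = byte 2 bit 2; 30 bits remain
Read 4: bits[18:27] width=9 -> value=444 (bin 110111100); offset now 27 = byte 3 bit 3; 21 bits remain
Read 5: bits[27:34] width=7 -> value=95 (bin 1011111); offset now 34 = byte 4 bit 2; 14 bits remain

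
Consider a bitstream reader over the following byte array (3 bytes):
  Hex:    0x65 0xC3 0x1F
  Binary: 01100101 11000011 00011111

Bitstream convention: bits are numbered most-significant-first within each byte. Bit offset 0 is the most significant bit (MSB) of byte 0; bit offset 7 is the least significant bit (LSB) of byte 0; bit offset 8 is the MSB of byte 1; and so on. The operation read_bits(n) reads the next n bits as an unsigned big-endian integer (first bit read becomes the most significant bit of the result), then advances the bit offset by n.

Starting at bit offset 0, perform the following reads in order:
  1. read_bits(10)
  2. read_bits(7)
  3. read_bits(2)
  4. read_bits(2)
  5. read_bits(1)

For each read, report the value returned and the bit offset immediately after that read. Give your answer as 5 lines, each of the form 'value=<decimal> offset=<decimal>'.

Answer: value=407 offset=10
value=6 offset=17
value=0 offset=19
value=3 offset=21
value=1 offset=22

Derivation:
Read 1: bits[0:10] width=10 -> value=407 (bin 0110010111); offset now 10 = byte 1 bit 2; 14 bits remain
Read 2: bits[10:17] width=7 -> value=6 (bin 0000110); offset now 17 = byte 2 bit 1; 7 bits remain
Read 3: bits[17:19] width=2 -> value=0 (bin 00); offset now 19 = byte 2 bit 3; 5 bits remain
Read 4: bits[19:21] width=2 -> value=3 (bin 11); offset now 21 = byte 2 bit 5; 3 bits remain
Read 5: bits[21:22] width=1 -> value=1 (bin 1); offset now 22 = byte 2 bit 6; 2 bits remain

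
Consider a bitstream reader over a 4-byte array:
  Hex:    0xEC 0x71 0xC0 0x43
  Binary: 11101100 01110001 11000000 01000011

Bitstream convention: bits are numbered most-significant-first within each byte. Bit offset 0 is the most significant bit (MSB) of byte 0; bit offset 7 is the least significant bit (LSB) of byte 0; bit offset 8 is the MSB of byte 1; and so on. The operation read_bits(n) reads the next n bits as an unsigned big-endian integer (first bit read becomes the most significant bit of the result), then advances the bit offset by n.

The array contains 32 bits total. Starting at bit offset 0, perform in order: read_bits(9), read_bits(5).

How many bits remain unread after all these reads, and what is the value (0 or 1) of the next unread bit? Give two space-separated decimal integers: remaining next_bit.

Answer: 18 0

Derivation:
Read 1: bits[0:9] width=9 -> value=472 (bin 111011000); offset now 9 = byte 1 bit 1; 23 bits remain
Read 2: bits[9:14] width=5 -> value=28 (bin 11100); offset now 14 = byte 1 bit 6; 18 bits remain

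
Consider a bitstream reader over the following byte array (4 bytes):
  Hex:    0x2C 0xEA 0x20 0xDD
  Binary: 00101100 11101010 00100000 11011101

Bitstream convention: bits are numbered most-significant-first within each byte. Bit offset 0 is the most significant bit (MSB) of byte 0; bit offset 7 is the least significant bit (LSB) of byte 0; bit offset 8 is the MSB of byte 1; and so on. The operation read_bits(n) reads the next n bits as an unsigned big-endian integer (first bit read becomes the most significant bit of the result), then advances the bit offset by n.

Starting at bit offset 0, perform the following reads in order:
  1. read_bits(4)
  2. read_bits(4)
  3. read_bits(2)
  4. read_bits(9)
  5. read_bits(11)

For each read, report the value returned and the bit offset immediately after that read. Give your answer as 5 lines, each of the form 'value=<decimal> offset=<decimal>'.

Read 1: bits[0:4] width=4 -> value=2 (bin 0010); offset now 4 = byte 0 bit 4; 28 bits remain
Read 2: bits[4:8] width=4 -> value=12 (bin 1100); offset now 8 = byte 1 bit 0; 24 bits remain
Read 3: bits[8:10] width=2 -> value=3 (bin 11); offset now 10 = byte 1 bit 2; 22 bits remain
Read 4: bits[10:19] width=9 -> value=337 (bin 101010001); offset now 19 = byte 2 bit 3; 13 bits remain
Read 5: bits[19:30] width=11 -> value=55 (bin 00000110111); offset now 30 = byte 3 bit 6; 2 bits remain

Answer: value=2 offset=4
value=12 offset=8
value=3 offset=10
value=337 offset=19
value=55 offset=30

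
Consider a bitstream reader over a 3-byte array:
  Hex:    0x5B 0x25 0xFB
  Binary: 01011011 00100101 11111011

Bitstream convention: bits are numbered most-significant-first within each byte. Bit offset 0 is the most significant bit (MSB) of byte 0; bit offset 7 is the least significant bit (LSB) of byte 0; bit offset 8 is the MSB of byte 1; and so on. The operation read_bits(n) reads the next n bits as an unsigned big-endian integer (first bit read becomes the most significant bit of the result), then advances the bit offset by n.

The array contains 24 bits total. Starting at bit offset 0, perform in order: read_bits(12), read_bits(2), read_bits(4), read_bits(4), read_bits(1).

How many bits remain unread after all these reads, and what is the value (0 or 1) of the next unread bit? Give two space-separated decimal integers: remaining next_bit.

Answer: 1 1

Derivation:
Read 1: bits[0:12] width=12 -> value=1458 (bin 010110110010); offset now 12 = byte 1 bit 4; 12 bits remain
Read 2: bits[12:14] width=2 -> value=1 (bin 01); offset now 14 = byte 1 bit 6; 10 bits remain
Read 3: bits[14:18] width=4 -> value=7 (bin 0111); offset now 18 = byte 2 bit 2; 6 bits remain
Read 4: bits[18:22] width=4 -> value=14 (bin 1110); offset now 22 = byte 2 bit 6; 2 bits remain
Read 5: bits[22:23] width=1 -> value=1 (bin 1); offset now 23 = byte 2 bit 7; 1 bits remain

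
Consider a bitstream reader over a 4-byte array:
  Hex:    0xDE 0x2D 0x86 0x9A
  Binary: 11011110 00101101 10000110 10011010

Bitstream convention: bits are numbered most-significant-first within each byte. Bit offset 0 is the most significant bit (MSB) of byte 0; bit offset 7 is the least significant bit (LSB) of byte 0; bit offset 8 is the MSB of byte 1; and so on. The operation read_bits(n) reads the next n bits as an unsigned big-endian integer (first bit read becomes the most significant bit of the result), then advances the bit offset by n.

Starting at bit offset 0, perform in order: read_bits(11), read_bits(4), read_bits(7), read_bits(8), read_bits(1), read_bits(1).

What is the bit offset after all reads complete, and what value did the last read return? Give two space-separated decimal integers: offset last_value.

Read 1: bits[0:11] width=11 -> value=1777 (bin 11011110001); offset now 11 = byte 1 bit 3; 21 bits remain
Read 2: bits[11:15] width=4 -> value=6 (bin 0110); offset now 15 = byte 1 bit 7; 17 bits remain
Read 3: bits[15:22] width=7 -> value=97 (bin 1100001); offset now 22 = byte 2 bit 6; 10 bits remain
Read 4: bits[22:30] width=8 -> value=166 (bin 10100110); offset now 30 = byte 3 bit 6; 2 bits remain
Read 5: bits[30:31] width=1 -> value=1 (bin 1); offset now 31 = byte 3 bit 7; 1 bits remain
Read 6: bits[31:32] width=1 -> value=0 (bin 0); offset now 32 = byte 4 bit 0; 0 bits remain

Answer: 32 0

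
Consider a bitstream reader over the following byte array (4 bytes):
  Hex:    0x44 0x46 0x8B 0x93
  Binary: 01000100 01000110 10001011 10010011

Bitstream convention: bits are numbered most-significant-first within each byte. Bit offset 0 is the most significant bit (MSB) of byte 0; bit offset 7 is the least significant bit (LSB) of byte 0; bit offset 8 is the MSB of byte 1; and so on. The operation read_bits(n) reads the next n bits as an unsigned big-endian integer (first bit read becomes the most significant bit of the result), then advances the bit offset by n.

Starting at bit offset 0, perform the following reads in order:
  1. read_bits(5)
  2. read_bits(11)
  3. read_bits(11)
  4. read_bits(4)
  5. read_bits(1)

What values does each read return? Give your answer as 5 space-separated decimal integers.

Read 1: bits[0:5] width=5 -> value=8 (bin 01000); offset now 5 = byte 0 bit 5; 27 bits remain
Read 2: bits[5:16] width=11 -> value=1094 (bin 10001000110); offset now 16 = byte 2 bit 0; 16 bits remain
Read 3: bits[16:27] width=11 -> value=1116 (bin 10001011100); offset now 27 = byte 3 bit 3; 5 bits remain
Read 4: bits[27:31] width=4 -> value=9 (bin 1001); offset now 31 = byte 3 bit 7; 1 bits remain
Read 5: bits[31:32] width=1 -> value=1 (bin 1); offset now 32 = byte 4 bit 0; 0 bits remain

Answer: 8 1094 1116 9 1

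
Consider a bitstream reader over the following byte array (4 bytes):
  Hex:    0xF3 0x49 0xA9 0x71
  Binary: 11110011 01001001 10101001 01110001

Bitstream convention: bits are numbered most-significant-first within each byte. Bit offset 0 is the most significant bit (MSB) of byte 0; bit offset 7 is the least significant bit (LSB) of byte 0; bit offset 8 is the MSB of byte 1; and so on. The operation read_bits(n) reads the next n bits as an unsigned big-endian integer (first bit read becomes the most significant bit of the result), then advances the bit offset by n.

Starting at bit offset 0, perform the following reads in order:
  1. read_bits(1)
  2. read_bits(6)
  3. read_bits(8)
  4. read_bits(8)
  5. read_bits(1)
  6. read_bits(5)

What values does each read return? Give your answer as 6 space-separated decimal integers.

Answer: 1 57 164 212 1 14

Derivation:
Read 1: bits[0:1] width=1 -> value=1 (bin 1); offset now 1 = byte 0 bit 1; 31 bits remain
Read 2: bits[1:7] width=6 -> value=57 (bin 111001); offset now 7 = byte 0 bit 7; 25 bits remain
Read 3: bits[7:15] width=8 -> value=164 (bin 10100100); offset now 15 = byte 1 bit 7; 17 bits remain
Read 4: bits[15:23] width=8 -> value=212 (bin 11010100); offset now 23 = byte 2 bit 7; 9 bits remain
Read 5: bits[23:24] width=1 -> value=1 (bin 1); offset now 24 = byte 3 bit 0; 8 bits remain
Read 6: bits[24:29] width=5 -> value=14 (bin 01110); offset now 29 = byte 3 bit 5; 3 bits remain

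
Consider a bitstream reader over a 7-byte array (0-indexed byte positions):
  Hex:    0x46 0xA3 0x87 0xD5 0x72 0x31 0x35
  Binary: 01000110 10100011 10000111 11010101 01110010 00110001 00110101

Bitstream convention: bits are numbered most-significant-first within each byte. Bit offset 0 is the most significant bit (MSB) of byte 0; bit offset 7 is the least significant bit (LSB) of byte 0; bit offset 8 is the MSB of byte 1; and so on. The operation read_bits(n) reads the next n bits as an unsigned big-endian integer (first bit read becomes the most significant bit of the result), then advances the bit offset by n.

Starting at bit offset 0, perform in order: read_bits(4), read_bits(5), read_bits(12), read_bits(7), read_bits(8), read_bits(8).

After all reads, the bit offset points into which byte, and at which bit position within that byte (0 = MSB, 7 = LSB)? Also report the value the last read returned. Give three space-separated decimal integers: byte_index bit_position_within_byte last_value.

Answer: 5 4 35

Derivation:
Read 1: bits[0:4] width=4 -> value=4 (bin 0100); offset now 4 = byte 0 bit 4; 52 bits remain
Read 2: bits[4:9] width=5 -> value=13 (bin 01101); offset now 9 = byte 1 bit 1; 47 bits remain
Read 3: bits[9:21] width=12 -> value=1136 (bin 010001110000); offset now 21 = byte 2 bit 5; 35 bits remain
Read 4: bits[21:28] width=7 -> value=125 (bin 1111101); offset now 28 = byte 3 bit 4; 28 bits remain
Read 5: bits[28:36] width=8 -> value=87 (bin 01010111); offset now 36 = byte 4 bit 4; 20 bits remain
Read 6: bits[36:44] width=8 -> value=35 (bin 00100011); offset now 44 = byte 5 bit 4; 12 bits remain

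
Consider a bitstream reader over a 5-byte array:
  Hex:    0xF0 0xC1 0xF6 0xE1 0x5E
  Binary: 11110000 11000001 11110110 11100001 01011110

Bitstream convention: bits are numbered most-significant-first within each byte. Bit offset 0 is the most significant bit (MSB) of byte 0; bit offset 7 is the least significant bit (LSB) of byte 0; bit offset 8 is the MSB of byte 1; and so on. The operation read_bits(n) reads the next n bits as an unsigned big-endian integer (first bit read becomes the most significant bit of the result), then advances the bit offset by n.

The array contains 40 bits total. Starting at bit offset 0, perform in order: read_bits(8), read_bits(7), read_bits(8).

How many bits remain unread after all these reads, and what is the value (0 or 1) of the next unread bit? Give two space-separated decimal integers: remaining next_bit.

Answer: 17 0

Derivation:
Read 1: bits[0:8] width=8 -> value=240 (bin 11110000); offset now 8 = byte 1 bit 0; 32 bits remain
Read 2: bits[8:15] width=7 -> value=96 (bin 1100000); offset now 15 = byte 1 bit 7; 25 bits remain
Read 3: bits[15:23] width=8 -> value=251 (bin 11111011); offset now 23 = byte 2 bit 7; 17 bits remain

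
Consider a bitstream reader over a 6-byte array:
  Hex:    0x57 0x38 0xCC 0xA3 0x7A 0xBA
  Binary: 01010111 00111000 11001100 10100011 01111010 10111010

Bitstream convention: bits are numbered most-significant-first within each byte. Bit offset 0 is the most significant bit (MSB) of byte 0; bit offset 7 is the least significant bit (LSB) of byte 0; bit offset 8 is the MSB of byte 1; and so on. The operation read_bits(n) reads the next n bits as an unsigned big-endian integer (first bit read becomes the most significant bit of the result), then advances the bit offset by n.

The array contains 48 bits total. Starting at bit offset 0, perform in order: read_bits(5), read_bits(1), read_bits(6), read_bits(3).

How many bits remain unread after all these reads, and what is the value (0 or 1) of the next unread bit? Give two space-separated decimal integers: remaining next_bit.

Read 1: bits[0:5] width=5 -> value=10 (bin 01010); offset now 5 = byte 0 bit 5; 43 bits remain
Read 2: bits[5:6] width=1 -> value=1 (bin 1); offset now 6 = byte 0 bit 6; 42 bits remain
Read 3: bits[6:12] width=6 -> value=51 (bin 110011); offset now 12 = byte 1 bit 4; 36 bits remain
Read 4: bits[12:15] width=3 -> value=4 (bin 100); offset now 15 = byte 1 bit 7; 33 bits remain

Answer: 33 0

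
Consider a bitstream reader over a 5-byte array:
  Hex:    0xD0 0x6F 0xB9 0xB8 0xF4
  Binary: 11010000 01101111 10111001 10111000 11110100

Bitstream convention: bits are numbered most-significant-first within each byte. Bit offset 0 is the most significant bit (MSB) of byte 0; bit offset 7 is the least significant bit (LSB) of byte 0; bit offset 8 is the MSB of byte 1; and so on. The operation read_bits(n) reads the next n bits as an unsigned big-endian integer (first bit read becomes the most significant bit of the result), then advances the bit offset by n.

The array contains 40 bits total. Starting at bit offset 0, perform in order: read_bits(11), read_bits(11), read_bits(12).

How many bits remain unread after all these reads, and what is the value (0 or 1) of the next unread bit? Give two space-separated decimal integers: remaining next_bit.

Answer: 6 1

Derivation:
Read 1: bits[0:11] width=11 -> value=1667 (bin 11010000011); offset now 11 = byte 1 bit 3; 29 bits remain
Read 2: bits[11:22] width=11 -> value=1006 (bin 01111101110); offset now 22 = byte 2 bit 6; 18 bits remain
Read 3: bits[22:34] width=12 -> value=1763 (bin 011011100011); offset now 34 = byte 4 bit 2; 6 bits remain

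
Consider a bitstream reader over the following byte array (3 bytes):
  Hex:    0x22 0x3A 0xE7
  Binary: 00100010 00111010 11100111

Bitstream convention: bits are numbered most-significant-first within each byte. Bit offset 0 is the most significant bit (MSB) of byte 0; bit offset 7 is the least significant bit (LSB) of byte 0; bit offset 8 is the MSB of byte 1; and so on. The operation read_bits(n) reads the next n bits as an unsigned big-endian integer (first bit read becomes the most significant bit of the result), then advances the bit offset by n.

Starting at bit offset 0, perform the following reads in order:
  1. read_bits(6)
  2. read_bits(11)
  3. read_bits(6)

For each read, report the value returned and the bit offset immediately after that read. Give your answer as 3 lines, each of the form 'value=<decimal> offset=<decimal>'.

Read 1: bits[0:6] width=6 -> value=8 (bin 001000); offset now 6 = byte 0 bit 6; 18 bits remain
Read 2: bits[6:17] width=11 -> value=1141 (bin 10001110101); offset now 17 = byte 2 bit 1; 7 bits remain
Read 3: bits[17:23] width=6 -> value=51 (bin 110011); offset now 23 = byte 2 bit 7; 1 bits remain

Answer: value=8 offset=6
value=1141 offset=17
value=51 offset=23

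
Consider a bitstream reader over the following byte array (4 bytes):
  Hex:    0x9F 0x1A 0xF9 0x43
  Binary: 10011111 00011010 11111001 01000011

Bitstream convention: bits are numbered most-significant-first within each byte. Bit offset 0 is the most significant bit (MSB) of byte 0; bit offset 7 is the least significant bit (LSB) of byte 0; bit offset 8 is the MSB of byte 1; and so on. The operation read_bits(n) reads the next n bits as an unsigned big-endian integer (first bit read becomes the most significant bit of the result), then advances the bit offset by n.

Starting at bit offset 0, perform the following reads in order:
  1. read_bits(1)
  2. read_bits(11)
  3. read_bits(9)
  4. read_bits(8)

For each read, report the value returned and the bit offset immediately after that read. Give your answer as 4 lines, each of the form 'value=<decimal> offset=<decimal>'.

Answer: value=1 offset=1
value=497 offset=12
value=351 offset=21
value=40 offset=29

Derivation:
Read 1: bits[0:1] width=1 -> value=1 (bin 1); offset now 1 = byte 0 bit 1; 31 bits remain
Read 2: bits[1:12] width=11 -> value=497 (bin 00111110001); offset now 12 = byte 1 bit 4; 20 bits remain
Read 3: bits[12:21] width=9 -> value=351 (bin 101011111); offset now 21 = byte 2 bit 5; 11 bits remain
Read 4: bits[21:29] width=8 -> value=40 (bin 00101000); offset now 29 = byte 3 bit 5; 3 bits remain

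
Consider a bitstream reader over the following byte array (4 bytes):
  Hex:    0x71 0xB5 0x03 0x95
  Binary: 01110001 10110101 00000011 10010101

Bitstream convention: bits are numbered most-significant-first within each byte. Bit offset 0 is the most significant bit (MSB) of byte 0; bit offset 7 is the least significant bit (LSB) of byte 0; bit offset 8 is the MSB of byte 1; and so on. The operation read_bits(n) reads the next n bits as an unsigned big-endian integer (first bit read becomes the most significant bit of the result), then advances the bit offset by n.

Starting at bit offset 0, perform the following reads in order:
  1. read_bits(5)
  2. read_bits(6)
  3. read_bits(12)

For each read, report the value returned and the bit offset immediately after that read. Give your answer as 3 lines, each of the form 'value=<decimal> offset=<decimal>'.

Answer: value=14 offset=5
value=13 offset=11
value=2689 offset=23

Derivation:
Read 1: bits[0:5] width=5 -> value=14 (bin 01110); offset now 5 = byte 0 bit 5; 27 bits remain
Read 2: bits[5:11] width=6 -> value=13 (bin 001101); offset now 11 = byte 1 bit 3; 21 bits remain
Read 3: bits[11:23] width=12 -> value=2689 (bin 101010000001); offset now 23 = byte 2 bit 7; 9 bits remain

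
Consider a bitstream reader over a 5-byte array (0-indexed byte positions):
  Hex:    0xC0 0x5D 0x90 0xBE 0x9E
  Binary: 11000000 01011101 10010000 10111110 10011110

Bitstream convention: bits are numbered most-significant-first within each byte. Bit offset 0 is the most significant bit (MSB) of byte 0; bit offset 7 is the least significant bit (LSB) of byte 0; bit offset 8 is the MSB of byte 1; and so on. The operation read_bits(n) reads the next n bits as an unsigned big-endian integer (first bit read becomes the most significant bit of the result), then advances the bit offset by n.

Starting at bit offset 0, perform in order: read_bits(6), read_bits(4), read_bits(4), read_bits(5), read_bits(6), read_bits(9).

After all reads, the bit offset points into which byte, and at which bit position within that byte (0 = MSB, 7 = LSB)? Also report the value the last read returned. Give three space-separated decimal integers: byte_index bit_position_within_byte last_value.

Answer: 4 2 250

Derivation:
Read 1: bits[0:6] width=6 -> value=48 (bin 110000); offset now 6 = byte 0 bit 6; 34 bits remain
Read 2: bits[6:10] width=4 -> value=1 (bin 0001); offset now 10 = byte 1 bit 2; 30 bits remain
Read 3: bits[10:14] width=4 -> value=7 (bin 0111); offset now 14 = byte 1 bit 6; 26 bits remain
Read 4: bits[14:19] width=5 -> value=12 (bin 01100); offset now 19 = byte 2 bit 3; 21 bits remain
Read 5: bits[19:25] width=6 -> value=33 (bin 100001); offset now 25 = byte 3 bit 1; 15 bits remain
Read 6: bits[25:34] width=9 -> value=250 (bin 011111010); offset now 34 = byte 4 bit 2; 6 bits remain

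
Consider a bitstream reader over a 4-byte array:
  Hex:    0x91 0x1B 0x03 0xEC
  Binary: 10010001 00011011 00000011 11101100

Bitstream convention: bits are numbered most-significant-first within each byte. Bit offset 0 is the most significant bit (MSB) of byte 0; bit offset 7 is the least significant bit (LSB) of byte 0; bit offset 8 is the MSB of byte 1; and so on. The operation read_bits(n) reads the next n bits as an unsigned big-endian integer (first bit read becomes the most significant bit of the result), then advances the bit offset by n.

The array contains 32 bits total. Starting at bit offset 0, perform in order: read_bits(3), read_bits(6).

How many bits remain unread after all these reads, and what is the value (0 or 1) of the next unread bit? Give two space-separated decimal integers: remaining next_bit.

Read 1: bits[0:3] width=3 -> value=4 (bin 100); offset now 3 = byte 0 bit 3; 29 bits remain
Read 2: bits[3:9] width=6 -> value=34 (bin 100010); offset now 9 = byte 1 bit 1; 23 bits remain

Answer: 23 0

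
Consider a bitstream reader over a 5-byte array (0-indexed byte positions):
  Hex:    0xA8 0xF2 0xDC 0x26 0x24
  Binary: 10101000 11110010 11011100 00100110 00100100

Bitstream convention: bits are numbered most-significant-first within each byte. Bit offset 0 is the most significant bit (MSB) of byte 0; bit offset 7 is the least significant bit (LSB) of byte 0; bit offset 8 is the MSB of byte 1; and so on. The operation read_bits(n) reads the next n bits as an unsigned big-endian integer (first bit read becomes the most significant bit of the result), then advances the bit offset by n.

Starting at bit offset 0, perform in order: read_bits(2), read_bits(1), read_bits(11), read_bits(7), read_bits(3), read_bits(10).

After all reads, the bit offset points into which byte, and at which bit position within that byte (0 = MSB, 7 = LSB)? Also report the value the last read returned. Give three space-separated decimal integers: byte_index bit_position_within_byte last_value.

Read 1: bits[0:2] width=2 -> value=2 (bin 10); offset now 2 = byte 0 bit 2; 38 bits remain
Read 2: bits[2:3] width=1 -> value=1 (bin 1); offset now 3 = byte 0 bit 3; 37 bits remain
Read 3: bits[3:14] width=11 -> value=572 (bin 01000111100); offset now 14 = byte 1 bit 6; 26 bits remain
Read 4: bits[14:21] width=7 -> value=91 (bin 1011011); offset now 21 = byte 2 bit 5; 19 bits remain
Read 5: bits[21:24] width=3 -> value=4 (bin 100); offset now 24 = byte 3 bit 0; 16 bits remain
Read 6: bits[24:34] width=10 -> value=152 (bin 0010011000); offset now 34 = byte 4 bit 2; 6 bits remain

Answer: 4 2 152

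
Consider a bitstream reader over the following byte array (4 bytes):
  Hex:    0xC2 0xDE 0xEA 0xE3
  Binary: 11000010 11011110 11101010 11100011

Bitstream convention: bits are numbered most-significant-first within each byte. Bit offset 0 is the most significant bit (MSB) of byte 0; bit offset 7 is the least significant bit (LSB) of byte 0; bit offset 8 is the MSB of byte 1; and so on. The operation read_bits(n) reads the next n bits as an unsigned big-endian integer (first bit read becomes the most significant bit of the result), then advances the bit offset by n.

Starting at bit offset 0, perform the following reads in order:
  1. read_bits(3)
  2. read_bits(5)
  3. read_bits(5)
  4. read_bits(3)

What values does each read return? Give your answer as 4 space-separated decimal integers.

Answer: 6 2 27 6

Derivation:
Read 1: bits[0:3] width=3 -> value=6 (bin 110); offset now 3 = byte 0 bit 3; 29 bits remain
Read 2: bits[3:8] width=5 -> value=2 (bin 00010); offset now 8 = byte 1 bit 0; 24 bits remain
Read 3: bits[8:13] width=5 -> value=27 (bin 11011); offset now 13 = byte 1 bit 5; 19 bits remain
Read 4: bits[13:16] width=3 -> value=6 (bin 110); offset now 16 = byte 2 bit 0; 16 bits remain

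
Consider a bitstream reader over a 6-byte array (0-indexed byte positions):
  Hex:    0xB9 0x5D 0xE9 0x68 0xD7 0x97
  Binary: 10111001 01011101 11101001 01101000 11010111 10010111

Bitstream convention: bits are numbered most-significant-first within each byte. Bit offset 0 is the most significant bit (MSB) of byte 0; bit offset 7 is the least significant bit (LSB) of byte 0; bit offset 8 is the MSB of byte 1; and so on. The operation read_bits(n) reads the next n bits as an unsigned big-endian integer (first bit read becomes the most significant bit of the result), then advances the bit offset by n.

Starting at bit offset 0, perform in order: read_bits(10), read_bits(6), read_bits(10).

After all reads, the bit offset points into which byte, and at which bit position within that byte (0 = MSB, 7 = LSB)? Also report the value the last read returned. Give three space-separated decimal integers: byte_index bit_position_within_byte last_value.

Read 1: bits[0:10] width=10 -> value=741 (bin 1011100101); offset now 10 = byte 1 bit 2; 38 bits remain
Read 2: bits[10:16] width=6 -> value=29 (bin 011101); offset now 16 = byte 2 bit 0; 32 bits remain
Read 3: bits[16:26] width=10 -> value=933 (bin 1110100101); offset now 26 = byte 3 bit 2; 22 bits remain

Answer: 3 2 933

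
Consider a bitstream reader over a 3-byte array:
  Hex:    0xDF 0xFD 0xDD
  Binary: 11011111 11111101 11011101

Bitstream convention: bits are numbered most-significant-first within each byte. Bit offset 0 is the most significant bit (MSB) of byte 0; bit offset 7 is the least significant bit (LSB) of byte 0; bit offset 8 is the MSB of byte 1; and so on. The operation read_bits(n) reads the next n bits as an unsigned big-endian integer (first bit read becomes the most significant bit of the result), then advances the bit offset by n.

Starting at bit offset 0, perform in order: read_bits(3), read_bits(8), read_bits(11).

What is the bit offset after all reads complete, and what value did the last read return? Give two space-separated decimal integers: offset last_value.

Answer: 22 1911

Derivation:
Read 1: bits[0:3] width=3 -> value=6 (bin 110); offset now 3 = byte 0 bit 3; 21 bits remain
Read 2: bits[3:11] width=8 -> value=255 (bin 11111111); offset now 11 = byte 1 bit 3; 13 bits remain
Read 3: bits[11:22] width=11 -> value=1911 (bin 11101110111); offset now 22 = byte 2 bit 6; 2 bits remain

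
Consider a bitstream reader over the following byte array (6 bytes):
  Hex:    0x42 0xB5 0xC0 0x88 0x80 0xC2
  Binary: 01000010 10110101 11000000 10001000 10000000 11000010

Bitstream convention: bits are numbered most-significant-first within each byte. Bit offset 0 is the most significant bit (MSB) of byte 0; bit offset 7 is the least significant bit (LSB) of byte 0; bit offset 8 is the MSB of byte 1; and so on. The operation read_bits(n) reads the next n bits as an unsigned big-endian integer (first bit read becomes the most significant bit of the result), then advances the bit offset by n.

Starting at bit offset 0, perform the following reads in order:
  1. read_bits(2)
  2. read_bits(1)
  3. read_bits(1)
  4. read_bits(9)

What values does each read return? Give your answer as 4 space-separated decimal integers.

Answer: 1 0 0 86

Derivation:
Read 1: bits[0:2] width=2 -> value=1 (bin 01); offset now 2 = byte 0 bit 2; 46 bits remain
Read 2: bits[2:3] width=1 -> value=0 (bin 0); offset now 3 = byte 0 bit 3; 45 bits remain
Read 3: bits[3:4] width=1 -> value=0 (bin 0); offset now 4 = byte 0 bit 4; 44 bits remain
Read 4: bits[4:13] width=9 -> value=86 (bin 001010110); offset now 13 = byte 1 bit 5; 35 bits remain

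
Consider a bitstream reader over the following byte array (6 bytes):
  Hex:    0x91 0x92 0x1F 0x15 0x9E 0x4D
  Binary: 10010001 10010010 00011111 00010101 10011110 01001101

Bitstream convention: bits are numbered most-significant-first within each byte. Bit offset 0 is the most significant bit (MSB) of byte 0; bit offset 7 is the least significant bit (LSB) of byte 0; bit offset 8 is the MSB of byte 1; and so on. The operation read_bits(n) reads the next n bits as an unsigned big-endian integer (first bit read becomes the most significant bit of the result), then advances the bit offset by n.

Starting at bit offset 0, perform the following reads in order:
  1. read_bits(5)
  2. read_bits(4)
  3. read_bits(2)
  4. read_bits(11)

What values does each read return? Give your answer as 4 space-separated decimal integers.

Answer: 18 3 0 1159

Derivation:
Read 1: bits[0:5] width=5 -> value=18 (bin 10010); offset now 5 = byte 0 bit 5; 43 bits remain
Read 2: bits[5:9] width=4 -> value=3 (bin 0011); offset now 9 = byte 1 bit 1; 39 bits remain
Read 3: bits[9:11] width=2 -> value=0 (bin 00); offset now 11 = byte 1 bit 3; 37 bits remain
Read 4: bits[11:22] width=11 -> value=1159 (bin 10010000111); offset now 22 = byte 2 bit 6; 26 bits remain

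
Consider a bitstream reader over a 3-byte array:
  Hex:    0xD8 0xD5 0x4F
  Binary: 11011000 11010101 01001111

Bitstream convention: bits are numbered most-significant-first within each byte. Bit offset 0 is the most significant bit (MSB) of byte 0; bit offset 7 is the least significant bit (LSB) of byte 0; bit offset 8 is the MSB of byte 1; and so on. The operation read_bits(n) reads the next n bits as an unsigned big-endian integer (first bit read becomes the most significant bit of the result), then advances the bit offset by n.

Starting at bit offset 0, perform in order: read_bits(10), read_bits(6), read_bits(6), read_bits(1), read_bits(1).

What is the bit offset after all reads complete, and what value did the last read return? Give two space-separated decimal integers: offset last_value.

Answer: 24 1

Derivation:
Read 1: bits[0:10] width=10 -> value=867 (bin 1101100011); offset now 10 = byte 1 bit 2; 14 bits remain
Read 2: bits[10:16] width=6 -> value=21 (bin 010101); offset now 16 = byte 2 bit 0; 8 bits remain
Read 3: bits[16:22] width=6 -> value=19 (bin 010011); offset now 22 = byte 2 bit 6; 2 bits remain
Read 4: bits[22:23] width=1 -> value=1 (bin 1); offset now 23 = byte 2 bit 7; 1 bits remain
Read 5: bits[23:24] width=1 -> value=1 (bin 1); offset now 24 = byte 3 bit 0; 0 bits remain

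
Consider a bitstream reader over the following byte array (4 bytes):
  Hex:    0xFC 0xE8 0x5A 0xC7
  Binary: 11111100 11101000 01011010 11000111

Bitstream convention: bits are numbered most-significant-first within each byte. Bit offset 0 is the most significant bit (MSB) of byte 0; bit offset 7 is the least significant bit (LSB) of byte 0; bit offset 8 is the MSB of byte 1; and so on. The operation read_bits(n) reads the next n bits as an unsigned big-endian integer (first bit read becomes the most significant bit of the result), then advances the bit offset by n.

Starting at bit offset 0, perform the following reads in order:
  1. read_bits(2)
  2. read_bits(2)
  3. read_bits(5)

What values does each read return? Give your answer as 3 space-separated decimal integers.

Read 1: bits[0:2] width=2 -> value=3 (bin 11); offset now 2 = byte 0 bit 2; 30 bits remain
Read 2: bits[2:4] width=2 -> value=3 (bin 11); offset now 4 = byte 0 bit 4; 28 bits remain
Read 3: bits[4:9] width=5 -> value=25 (bin 11001); offset now 9 = byte 1 bit 1; 23 bits remain

Answer: 3 3 25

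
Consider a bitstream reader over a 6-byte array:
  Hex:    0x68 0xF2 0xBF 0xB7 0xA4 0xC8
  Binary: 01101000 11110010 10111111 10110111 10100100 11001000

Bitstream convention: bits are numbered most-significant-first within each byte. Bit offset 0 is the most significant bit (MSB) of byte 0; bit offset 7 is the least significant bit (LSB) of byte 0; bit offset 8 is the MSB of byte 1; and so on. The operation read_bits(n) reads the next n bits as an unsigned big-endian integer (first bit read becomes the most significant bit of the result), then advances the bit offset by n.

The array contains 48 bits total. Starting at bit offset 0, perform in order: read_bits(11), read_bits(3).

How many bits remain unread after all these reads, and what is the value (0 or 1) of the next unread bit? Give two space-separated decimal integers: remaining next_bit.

Read 1: bits[0:11] width=11 -> value=839 (bin 01101000111); offset now 11 = byte 1 bit 3; 37 bits remain
Read 2: bits[11:14] width=3 -> value=4 (bin 100); offset now 14 = byte 1 bit 6; 34 bits remain

Answer: 34 1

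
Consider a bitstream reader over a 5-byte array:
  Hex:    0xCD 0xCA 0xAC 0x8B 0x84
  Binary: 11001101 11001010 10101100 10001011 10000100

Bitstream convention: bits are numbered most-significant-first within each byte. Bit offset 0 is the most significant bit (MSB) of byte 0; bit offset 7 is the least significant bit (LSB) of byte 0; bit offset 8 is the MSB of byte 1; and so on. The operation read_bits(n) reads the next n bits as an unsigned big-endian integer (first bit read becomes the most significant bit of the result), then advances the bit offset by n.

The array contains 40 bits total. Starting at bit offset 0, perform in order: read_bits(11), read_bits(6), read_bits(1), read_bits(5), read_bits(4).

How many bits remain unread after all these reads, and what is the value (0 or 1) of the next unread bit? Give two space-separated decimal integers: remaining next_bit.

Answer: 13 0

Derivation:
Read 1: bits[0:11] width=11 -> value=1646 (bin 11001101110); offset now 11 = byte 1 bit 3; 29 bits remain
Read 2: bits[11:17] width=6 -> value=21 (bin 010101); offset now 17 = byte 2 bit 1; 23 bits remain
Read 3: bits[17:18] width=1 -> value=0 (bin 0); offset now 18 = byte 2 bit 2; 22 bits remain
Read 4: bits[18:23] width=5 -> value=22 (bin 10110); offset now 23 = byte 2 bit 7; 17 bits remain
Read 5: bits[23:27] width=4 -> value=4 (bin 0100); offset now 27 = byte 3 bit 3; 13 bits remain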